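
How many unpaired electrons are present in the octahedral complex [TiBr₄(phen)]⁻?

Ligand charges: 4×(-1) from Br⁻ and 1×(+0) from phen sum to -4; with overall charge -1, Ti is +3.
Ti³⁺: group 4, so d-count = 4 − 3 = 1.
Configuration: t₂g¹ eg⁰, giving 1 unpaired electron.

1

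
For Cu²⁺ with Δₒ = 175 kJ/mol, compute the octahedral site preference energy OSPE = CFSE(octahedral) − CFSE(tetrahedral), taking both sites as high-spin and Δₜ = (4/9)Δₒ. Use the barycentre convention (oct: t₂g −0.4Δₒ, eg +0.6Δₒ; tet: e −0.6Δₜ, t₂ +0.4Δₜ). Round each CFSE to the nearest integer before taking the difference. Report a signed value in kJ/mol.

-74

Cu sits in group 11; removing 2 electrons leaves Cu²⁺ with 11 − 2 = 9 d electrons.
Octahedral high-spin t₂g⁶ eg³: CFSE = -0.6 × 175 = -105 kJ/mol.
In a tetrahedral site the filling is e⁴ t₂⁵: CFSE(tet) = -0.4Δₜ = -0.4 × (4/9)(175) = -31 kJ/mol.
Subtracting, OSPE = -105 − (-31) = -74 kJ/mol.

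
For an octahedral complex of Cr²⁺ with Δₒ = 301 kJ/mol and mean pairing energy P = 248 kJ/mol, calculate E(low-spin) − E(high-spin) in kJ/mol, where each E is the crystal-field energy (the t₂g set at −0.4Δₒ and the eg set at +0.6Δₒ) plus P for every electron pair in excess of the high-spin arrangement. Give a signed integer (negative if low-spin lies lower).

Cr is in group 6, so Cr²⁺ is d⁴ (6 − 2 = 4).
High-spin: t₂g³ eg¹, CFSE = -0.6Δₒ = -181 kJ/mol.
Low-spin: t₂g⁴ eg⁰, orbital CFSE = -1.6Δₒ = -482 kJ/mol; plus 1 excess pair × P = +248 kJ/mol; total -234 kJ/mol.
E(LS) − E(HS) = -234 − (-181) = -53 kJ/mol.

-53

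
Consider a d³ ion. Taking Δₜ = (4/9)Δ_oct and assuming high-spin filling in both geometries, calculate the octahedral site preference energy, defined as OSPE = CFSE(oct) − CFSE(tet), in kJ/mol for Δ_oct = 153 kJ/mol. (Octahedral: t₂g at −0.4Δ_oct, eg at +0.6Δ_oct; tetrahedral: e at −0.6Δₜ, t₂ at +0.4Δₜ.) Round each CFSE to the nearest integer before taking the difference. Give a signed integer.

In an octahedral site d³ (HS) is t₂g³ eg⁰, giving CFSE(oct) = -1.2Δ_oct = -184 kJ/mol.
Tetrahedral e² t₂¹ gives -0.8Δₜ = -0.8 × (4/9) × 153 = -54 kJ/mol.
OSPE = -184 − (-54) = -130 kJ/mol.

-130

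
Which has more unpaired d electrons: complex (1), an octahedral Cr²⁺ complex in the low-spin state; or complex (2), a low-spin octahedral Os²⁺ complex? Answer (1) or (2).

(1)

(1): Group 6 minus oxidation state +2 gives a d⁴ configuration for Cr²⁺; t₂g⁴ eg⁰ → 2 unpaired.
(2): Os sits in group 8; removing 2 electrons leaves Os²⁺ with 8 − 2 = 6 d electrons; t2g^6 e_g^0 → 0 unpaired.
So (1) has more unpaired electrons.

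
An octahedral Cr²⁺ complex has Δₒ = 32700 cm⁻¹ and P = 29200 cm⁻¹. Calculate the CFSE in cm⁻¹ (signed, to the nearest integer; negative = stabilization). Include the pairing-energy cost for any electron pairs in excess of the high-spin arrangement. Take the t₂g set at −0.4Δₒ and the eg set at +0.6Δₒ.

Cr is in group 6, so Cr²⁺ is d⁴ (6 − 2 = 4).
Here Δₒ > P (32700 > 29200), so the low-spin state is favoured.
Configuration: t₂g⁴ eg⁰.
Orbital CFSE = -1.6Δₒ = -1.6 × 32700 = -52320 cm⁻¹.
Excess pairs vs high-spin: 1 − 0 = 1; pairing cost = +29200 cm⁻¹.
Net CFSE = -52320 + 29200 = -23120 cm⁻¹.

-23120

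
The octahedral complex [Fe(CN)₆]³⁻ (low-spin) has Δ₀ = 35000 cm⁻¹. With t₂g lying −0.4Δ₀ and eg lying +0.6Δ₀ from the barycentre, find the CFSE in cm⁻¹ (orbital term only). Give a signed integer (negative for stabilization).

-70000

Each CN⁻ contributes -1; 6 × (-1) = -6. With overall charge -3, Fe is in the +3 oxidation state.
Fe³⁺: group 8, so d-count = 8 − 3 = 5.
The d⁵ electrons fill as t₂g⁵ eg⁰.
CFSE(orbital) = 5×(-0.4Δ₀) + 0×(0.6Δ₀) = -2.0Δ₀; with Δ₀ = 35000 cm⁻¹ that is -70000 cm⁻¹.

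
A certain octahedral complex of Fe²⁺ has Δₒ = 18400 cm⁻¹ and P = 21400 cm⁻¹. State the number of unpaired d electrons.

Fe sits in group 8; removing 2 electrons leaves Fe²⁺ with 8 − 2 = 6 d electrons.
With Δₒ < P the complex is high-spin.
That gives t₂g⁴ eg².
Unpaired electrons: 4.

4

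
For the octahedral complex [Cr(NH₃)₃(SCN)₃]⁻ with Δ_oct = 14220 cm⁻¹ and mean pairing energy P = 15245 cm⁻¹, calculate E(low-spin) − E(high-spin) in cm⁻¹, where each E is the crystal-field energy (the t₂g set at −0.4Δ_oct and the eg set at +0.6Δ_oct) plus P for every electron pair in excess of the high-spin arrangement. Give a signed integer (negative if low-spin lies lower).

1025

Ligand charges: 3×(+0) from NH₃ and 3×(-1) from SCN⁻ sum to -3; with overall charge -1, Cr is +2.
Cr sits in group 6; removing 2 electrons leaves Cr²⁺ with 6 − 2 = 4 d electrons.
In the high-spin limit (t₂g³ eg¹) the orbital term is -0.6Δ_oct = -8532 cm⁻¹, with no excess pairing.
Low-spin: t₂g⁴ eg⁰, orbital CFSE = -1.6Δ_oct = -22752 cm⁻¹; plus 1 excess pair × P = +15245 cm⁻¹; total -7507 cm⁻¹.
Thus E(LS) − E(HS) = 1025 cm⁻¹.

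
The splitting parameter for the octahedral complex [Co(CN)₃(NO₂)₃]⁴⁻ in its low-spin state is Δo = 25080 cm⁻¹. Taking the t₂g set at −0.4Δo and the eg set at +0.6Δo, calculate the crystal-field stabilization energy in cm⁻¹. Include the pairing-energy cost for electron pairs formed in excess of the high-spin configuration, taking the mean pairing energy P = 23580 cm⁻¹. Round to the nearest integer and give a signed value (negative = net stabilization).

Ligand charges: 3×(-1) from CN⁻ and 3×(-1) from NO₂⁻ sum to -6; with overall charge -4, Co is +2.
Co is in group 9, so Co²⁺ is d⁷ (9 − 2 = 7).
Electron filling gives t₂g⁶ eg¹.
The orbital stabilization is -1.8Δo = -1.8 × 25080 = -45144 cm⁻¹.
Pairing penalty: 3 pairs vs 2 in the high-spin reference → 1 extra × P = 23580 cm⁻¹.
Overall CFSE = -45144 + 23580 = -21564 cm⁻¹.

-21564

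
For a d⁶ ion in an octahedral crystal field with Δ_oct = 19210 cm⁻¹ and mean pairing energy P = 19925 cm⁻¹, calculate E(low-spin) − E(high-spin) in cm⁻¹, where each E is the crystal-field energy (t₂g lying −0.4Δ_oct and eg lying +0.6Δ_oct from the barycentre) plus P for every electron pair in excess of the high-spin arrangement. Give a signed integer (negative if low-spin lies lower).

1430

High-spin d⁶ fills as t₂g⁴ eg² with CFSE 4(−0.4) + 2(+0.6) = -0.4Δ_oct = -7684 cm⁻¹.
Low-spin t₂g⁶ eg⁰ gives -2.4Δ_oct = -46104 cm⁻¹, but forming 2 extra pairs costs 2P = 39850 cm⁻¹, so E(LS) = -46104 + 39850 = -6254 cm⁻¹.
Thus E(LS) − E(HS) = 1430 cm⁻¹.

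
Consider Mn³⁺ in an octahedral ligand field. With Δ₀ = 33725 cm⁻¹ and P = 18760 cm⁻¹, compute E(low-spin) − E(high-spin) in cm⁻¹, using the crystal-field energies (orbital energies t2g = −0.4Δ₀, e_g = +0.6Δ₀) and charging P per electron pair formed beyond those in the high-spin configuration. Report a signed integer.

Group 7 minus oxidation state +3 gives a d⁴ configuration for Mn³⁺.
High-spin d⁴ fills as t2g^3 e_g^1 with CFSE 3(−0.4) + 1(+0.6) = -0.6Δ₀ = -20235 cm⁻¹.
For low-spin the configuration is t2g^4 e_g^0: orbital energy -1.6 × 33725 = -53960 cm⁻¹, and 1 additional pair relative to high-spin adds 18760 cm⁻¹, giving -35200 cm⁻¹.
Thus E(LS) − E(HS) = -14965 cm⁻¹.

-14965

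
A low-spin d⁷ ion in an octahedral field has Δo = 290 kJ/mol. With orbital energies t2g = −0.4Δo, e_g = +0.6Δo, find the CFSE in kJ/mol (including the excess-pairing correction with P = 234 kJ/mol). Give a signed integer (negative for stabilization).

-288

Electron filling gives t2g^6 e_g^1.
Orbital CFSE = 6(-0.4) + 1(0.6) = -1.8Δo = -1.8 × 290 = -522 kJ/mol.
High-spin d⁷ would be t2g^5 e_g^2 with 2 pairs; low-spin has 3, so 1 excess pair costs +1P = +234 kJ/mol.
Net CFSE = -522 + 234 = -288 kJ/mol.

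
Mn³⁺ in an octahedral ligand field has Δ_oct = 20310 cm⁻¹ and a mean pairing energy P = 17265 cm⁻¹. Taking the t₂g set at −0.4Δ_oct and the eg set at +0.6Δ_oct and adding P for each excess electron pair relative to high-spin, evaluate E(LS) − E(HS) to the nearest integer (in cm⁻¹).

Mn is in group 7, so Mn³⁺ is d⁴ (7 − 3 = 4).
In the high-spin limit (t₂g³ eg¹) the orbital term is -0.6Δ_oct = -12186 cm⁻¹, with no excess pairing.
For low-spin the configuration is t₂g⁴ eg⁰: orbital energy -1.6 × 20310 = -32496 cm⁻¹, and 1 additional pair relative to high-spin adds 17265 cm⁻¹, giving -15231 cm⁻¹.
The difference is -15231 − (-12186) = -3045 cm⁻¹, so low-spin lies lower.

-3045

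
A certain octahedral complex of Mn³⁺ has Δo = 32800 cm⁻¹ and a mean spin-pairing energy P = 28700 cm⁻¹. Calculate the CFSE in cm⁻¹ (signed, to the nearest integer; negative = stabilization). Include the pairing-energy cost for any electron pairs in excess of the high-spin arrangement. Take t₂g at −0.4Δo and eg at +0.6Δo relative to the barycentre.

-23780

Group 7 minus oxidation state +3 gives a d⁴ configuration for Mn³⁺.
Since Δo = 32800 cm⁻¹ > P = 28700 cm⁻¹, the complex adopts the low-spin configuration.
Filling d⁴ accordingly: t₂g⁴ eg⁰.
Orbital CFSE = -1.6Δo = -1.6 × 32800 = -52480 cm⁻¹.
Excess pairs vs high-spin: 1 − 0 = 1; pairing cost = +28700 cm⁻¹.
Net CFSE = -52480 + 28700 = -23780 cm⁻¹.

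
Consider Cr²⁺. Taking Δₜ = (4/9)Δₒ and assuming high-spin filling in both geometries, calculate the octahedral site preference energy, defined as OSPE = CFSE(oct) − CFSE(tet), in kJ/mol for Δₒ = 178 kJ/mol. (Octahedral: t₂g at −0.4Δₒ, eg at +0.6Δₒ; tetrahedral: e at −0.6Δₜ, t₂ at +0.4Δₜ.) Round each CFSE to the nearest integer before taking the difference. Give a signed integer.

-75

Group 6 minus oxidation state +2 gives a d⁴ configuration for Cr²⁺.
Octahedral (high-spin): t₂g³ eg¹, CFSE = 3(−0.4) + 1(+0.6) = -0.6Δₒ = -0.6 × 178 = -107 kJ/mol.
Tetrahedral e² t₂² gives -0.4Δₜ = -0.4 × (4/9) × 178 = -32 kJ/mol.
OSPE = CFSE(oct) − CFSE(tet) = -107 − (-32) = -75 kJ/mol.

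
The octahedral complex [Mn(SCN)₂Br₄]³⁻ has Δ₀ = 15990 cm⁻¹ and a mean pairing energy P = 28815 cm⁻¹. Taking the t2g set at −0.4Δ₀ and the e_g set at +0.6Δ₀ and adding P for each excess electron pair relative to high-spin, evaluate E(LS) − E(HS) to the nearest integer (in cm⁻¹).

Ligand charges: 2×(-1) from SCN⁻ and 4×(-1) from Br⁻ sum to -6; with overall charge -3, Mn is +3.
Mn³⁺: group 7, so d-count = 7 − 3 = 4.
High-spin d⁴ fills as t2g^3 e_g^1 with CFSE 3(−0.4) + 1(+0.6) = -0.6Δ₀ = -9594 cm⁻¹.
Low-spin t2g^4 e_g^0 gives -1.6Δ₀ = -25584 cm⁻¹, but forming 1 extra pair costs 1P = 28815 cm⁻¹, so E(LS) = -25584 + 28815 = 3231 cm⁻¹.
The difference is 3231 − (-9594) = 12825 cm⁻¹, so high-spin lies lower.

12825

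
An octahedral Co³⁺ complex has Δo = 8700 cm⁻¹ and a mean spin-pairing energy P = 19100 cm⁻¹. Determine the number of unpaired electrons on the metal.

Group 9 minus oxidation state +3 gives a d⁶ configuration for Co³⁺.
Since Δo = 8700 cm⁻¹ < P = 19100 cm⁻¹, the complex adopts the high-spin configuration.
That gives t₂g⁴ eg².
Unpaired electrons: 4.

4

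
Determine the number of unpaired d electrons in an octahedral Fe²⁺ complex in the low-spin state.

0

Fe is in group 8, so Fe²⁺ is d⁶ (8 − 2 = 6).
Configuration: t₂g⁶ eg⁰, giving 0 unpaired electrons.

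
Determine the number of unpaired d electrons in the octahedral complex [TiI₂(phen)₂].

Ligand charges: 2×(-1) from I⁻ and 2×(+0) from phen sum to -2; with overall charge +0, Ti is +2.
Ti is in group 4, so Ti²⁺ is d² (4 − 2 = 2).
Configuration: t₂g² eg⁰, giving 2 unpaired electrons.

2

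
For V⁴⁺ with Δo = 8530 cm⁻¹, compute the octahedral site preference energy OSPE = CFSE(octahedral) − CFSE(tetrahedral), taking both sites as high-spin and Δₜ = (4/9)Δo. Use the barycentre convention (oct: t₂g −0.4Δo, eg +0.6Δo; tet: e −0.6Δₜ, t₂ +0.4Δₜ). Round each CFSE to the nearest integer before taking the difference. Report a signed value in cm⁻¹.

-1137

Group 5 minus oxidation state +4 gives a d¹ configuration for V⁴⁺.
Octahedral (high-spin): t₂g¹ eg⁰, CFSE = 1(−0.4) + 0(+0.6) = -0.4Δo = -0.4 × 8530 = -3412 cm⁻¹.
Tetrahedral: e¹ t₂⁰, CFSE = 1(−0.6) + 0(+0.4) = -0.6Δₜ = -0.6 × (4/9) × 8530 = -2275 cm⁻¹.
OSPE = -3412 − (-2275) = -1137 cm⁻¹.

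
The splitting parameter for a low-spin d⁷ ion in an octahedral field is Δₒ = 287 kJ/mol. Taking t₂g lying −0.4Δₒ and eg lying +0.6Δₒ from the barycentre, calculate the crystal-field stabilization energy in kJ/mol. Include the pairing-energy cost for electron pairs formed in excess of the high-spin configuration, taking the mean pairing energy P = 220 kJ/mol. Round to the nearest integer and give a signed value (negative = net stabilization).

Electron filling gives t₂g⁶ eg¹.
The orbital stabilization is -1.8Δₒ = -1.8 × 287 = -517 kJ/mol.
High-spin d⁷ would be t₂g⁵ eg² with 2 pairs; low-spin has 3, so 1 excess pair costs +1P = +220 kJ/mol.
Net CFSE = -517 + 220 = -297 kJ/mol.

-297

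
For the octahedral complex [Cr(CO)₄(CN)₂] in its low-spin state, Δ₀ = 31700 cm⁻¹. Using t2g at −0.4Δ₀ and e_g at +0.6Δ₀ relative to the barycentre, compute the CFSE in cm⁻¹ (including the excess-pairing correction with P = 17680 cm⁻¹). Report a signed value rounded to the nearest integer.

Ligand charges: 4×(+0) from CO and 2×(-1) from CN⁻ sum to -2; with overall charge +0, Cr is +2.
Cr is in group 6, so Cr²⁺ is d⁴ (6 − 2 = 4).
The d⁴ electrons fill as t2g^4 e_g^0.
Orbital CFSE = 4(-0.4) + 0(0.6) = -1.6Δ₀ = -1.6 × 31700 = -50720 cm⁻¹.
Pairing penalty: 1 pair vs 0 in the high-spin reference → 1 extra × P = 17680 cm⁻¹.
Overall CFSE = -50720 + 17680 = -33040 cm⁻¹.

-33040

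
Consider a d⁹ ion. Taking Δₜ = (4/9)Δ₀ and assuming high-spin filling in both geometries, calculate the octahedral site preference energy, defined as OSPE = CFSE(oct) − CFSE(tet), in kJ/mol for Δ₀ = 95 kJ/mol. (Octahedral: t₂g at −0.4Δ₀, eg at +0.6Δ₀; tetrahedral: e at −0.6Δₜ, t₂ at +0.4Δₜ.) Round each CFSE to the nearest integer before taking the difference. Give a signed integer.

Octahedral high-spin t2g^6 e_g^3: CFSE = -0.6 × 95 = -57 kJ/mol.
In a tetrahedral site the filling is e^4 t2^5: CFSE(tet) = -0.4Δₜ = -0.4 × (4/9)(95) = -17 kJ/mol.
Subtracting, OSPE = -57 − (-17) = -40 kJ/mol.

-40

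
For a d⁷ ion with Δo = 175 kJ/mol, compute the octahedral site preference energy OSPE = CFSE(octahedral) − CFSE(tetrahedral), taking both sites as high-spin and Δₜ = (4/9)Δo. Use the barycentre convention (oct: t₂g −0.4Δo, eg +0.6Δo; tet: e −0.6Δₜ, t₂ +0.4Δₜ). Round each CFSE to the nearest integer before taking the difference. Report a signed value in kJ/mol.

-47

In an octahedral site d⁷ (HS) is t₂g⁵ eg², giving CFSE(oct) = -0.8Δo = -140 kJ/mol.
Tetrahedral: e⁴ t₂³, CFSE = 4(−0.6) + 3(+0.4) = -1.2Δₜ = -1.2 × (4/9) × 175 = -93 kJ/mol.
OSPE = CFSE(oct) − CFSE(tet) = -140 − (-93) = -47 kJ/mol.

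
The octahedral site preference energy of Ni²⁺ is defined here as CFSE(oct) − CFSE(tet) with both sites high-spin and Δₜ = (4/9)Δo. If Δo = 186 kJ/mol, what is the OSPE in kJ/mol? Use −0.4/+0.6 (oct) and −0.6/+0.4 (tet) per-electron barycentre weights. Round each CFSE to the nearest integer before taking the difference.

-157

Ni is in group 10, so Ni²⁺ is d⁸ (10 − 2 = 8).
In an octahedral site d⁸ (HS) is t2g^6 e_g^2, giving CFSE(oct) = -1.2Δo = -223 kJ/mol.
Tetrahedral e^4 t2^4 gives -0.8Δₜ = -0.8 × (4/9) × 186 = -66 kJ/mol.
OSPE = -223 − (-66) = -157 kJ/mol.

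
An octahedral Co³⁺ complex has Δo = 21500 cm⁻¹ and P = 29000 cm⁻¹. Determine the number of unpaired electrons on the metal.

4

Co is in group 9, so Co³⁺ is d⁶ (9 − 3 = 6).
Since Δo = 21500 cm⁻¹ < P = 29000 cm⁻¹, the complex adopts the high-spin configuration.
Filling d⁶ accordingly: t₂g⁴ eg².
Unpaired electrons: 4.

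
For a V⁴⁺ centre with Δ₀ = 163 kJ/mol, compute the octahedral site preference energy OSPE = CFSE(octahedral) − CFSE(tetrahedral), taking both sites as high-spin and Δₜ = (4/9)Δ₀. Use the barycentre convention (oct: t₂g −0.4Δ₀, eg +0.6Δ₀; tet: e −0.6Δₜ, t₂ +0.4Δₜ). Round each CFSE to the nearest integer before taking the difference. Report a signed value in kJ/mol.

-22

V sits in group 5; removing 4 electrons leaves V⁴⁺ with 5 − 4 = 1 d electrons.
Octahedral (high-spin): t2g^1 e_g^0, CFSE = 1(−0.4) + 0(+0.6) = -0.4Δ₀ = -0.4 × 163 = -65 kJ/mol.
In a tetrahedral site the filling is e^1 t2^0: CFSE(tet) = -0.6Δₜ = -0.6 × (4/9)(163) = -43 kJ/mol.
OSPE = CFSE(oct) − CFSE(tet) = -65 − (-43) = -22 kJ/mol.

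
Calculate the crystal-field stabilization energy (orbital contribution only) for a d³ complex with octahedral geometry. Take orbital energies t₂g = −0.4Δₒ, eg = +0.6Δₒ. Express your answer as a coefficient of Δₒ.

-1.2 Δₒ

For octahedral d³ the high- and low-spin configurations coincide.
Configuration: t₂g³ eg⁰.
CFSE = 3(-0.4Δₒ) + 0(0.6Δₒ) = -1.2Δₒ + 0.0Δₒ = -1.2Δₒ.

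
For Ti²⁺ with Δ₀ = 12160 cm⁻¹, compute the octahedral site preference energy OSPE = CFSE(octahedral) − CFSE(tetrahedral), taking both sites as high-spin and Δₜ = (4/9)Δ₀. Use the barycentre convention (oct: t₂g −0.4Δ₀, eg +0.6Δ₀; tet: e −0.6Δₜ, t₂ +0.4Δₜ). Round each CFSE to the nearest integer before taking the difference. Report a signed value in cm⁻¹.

-3243

Ti sits in group 4; removing 2 electrons leaves Ti²⁺ with 4 − 2 = 2 d electrons.
Octahedral high-spin t2g^2 e_g^0: CFSE = -0.8 × 12160 = -9728 cm⁻¹.
Tetrahedral e^2 t2^0 gives -1.2Δₜ = -1.2 × (4/9) × 12160 = -6485 cm⁻¹.
OSPE = -9728 − (-6485) = -3243 cm⁻¹.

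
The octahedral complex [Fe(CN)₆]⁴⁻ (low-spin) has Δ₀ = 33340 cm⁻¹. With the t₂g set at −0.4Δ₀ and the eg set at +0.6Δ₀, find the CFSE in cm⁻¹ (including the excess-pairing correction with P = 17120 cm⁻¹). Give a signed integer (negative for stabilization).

-45776

Each CN⁻ contributes -1; 6 × (-1) = -6. With overall charge -4, Fe is in the +2 oxidation state.
Fe is in group 8, so Fe²⁺ is d⁶ (8 − 2 = 6).
The d⁶ electrons fill as t₂g⁶ eg⁰.
Orbital CFSE = 6(-0.4) + 0(0.6) = -2.4Δ₀ = -2.4 × 33340 = -80016 cm⁻¹.
High-spin d⁶ would be t₂g⁴ eg² with 1 pair; low-spin has 3, so 2 excess pairs cost +2P = +34240 cm⁻¹.
Combining: -80016 + 34240 = -45776 cm⁻¹.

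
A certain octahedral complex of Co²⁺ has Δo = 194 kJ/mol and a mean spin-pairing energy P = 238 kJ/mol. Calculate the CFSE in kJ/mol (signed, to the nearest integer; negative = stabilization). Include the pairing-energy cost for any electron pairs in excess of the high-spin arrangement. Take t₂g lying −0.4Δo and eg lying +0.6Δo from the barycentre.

-155

Co²⁺: group 9, so d-count = 9 − 2 = 7.
Δo < P, so pairing is avoided: the ground state is high-spin.
Configuration: t₂g⁵ eg².
Orbital CFSE = -0.8Δo = -0.8 × 194 = -155 kJ/mol.
High-spin has no excess pairs, so no pairing correction applies.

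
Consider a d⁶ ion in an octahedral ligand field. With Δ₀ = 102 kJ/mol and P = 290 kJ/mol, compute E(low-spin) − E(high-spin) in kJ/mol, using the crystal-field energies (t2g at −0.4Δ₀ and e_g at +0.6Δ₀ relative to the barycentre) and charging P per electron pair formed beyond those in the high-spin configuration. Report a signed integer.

376

High-spin d⁶ fills as t2g^4 e_g^2 with CFSE 4(−0.4) + 2(+0.6) = -0.4Δ₀ = -41 kJ/mol.
Low-spin: t2g^6 e_g^0, orbital CFSE = -2.4Δ₀ = -245 kJ/mol; plus 2 excess pairs × P = +580 kJ/mol; total 335 kJ/mol.
Thus E(LS) − E(HS) = 376 kJ/mol.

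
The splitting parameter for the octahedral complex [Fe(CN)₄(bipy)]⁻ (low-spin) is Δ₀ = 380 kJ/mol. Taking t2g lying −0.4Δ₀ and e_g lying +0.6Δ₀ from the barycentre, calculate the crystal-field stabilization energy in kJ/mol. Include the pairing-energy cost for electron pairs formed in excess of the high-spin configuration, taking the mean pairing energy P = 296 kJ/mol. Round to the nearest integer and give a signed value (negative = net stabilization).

-168

Ligand charges: 4×(-1) from CN⁻ and 1×(+0) from bipy sum to -4; with overall charge -1, Fe is +3.
Group 8 minus oxidation state +3 gives a d⁵ configuration for Fe³⁺.
Electron filling gives t2g^5 e_g^0.
The orbital stabilization is -2.0Δ₀ = -2.0 × 380 = -760 kJ/mol.
Relative to high-spin t2g^3 e_g^2 (0 paired), the low-spin configuration has 2 additional pairs, contributing +2 × 296 = +592 kJ/mol.
Overall CFSE = -760 + 592 = -168 kJ/mol.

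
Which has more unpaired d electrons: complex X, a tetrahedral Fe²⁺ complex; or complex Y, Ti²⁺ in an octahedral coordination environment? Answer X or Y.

X

X: Fe is in group 8, so Fe²⁺ is d⁶ (8 − 2 = 6); With tetrahedral geometry the complex is necessarily high-spin; e^3 t2^3 → 4 unpaired.
Y: Ti²⁺: group 4, so d-count = 4 − 2 = 2; For octahedral d² the high- and low-spin configurations coincide; t₂g² eg⁰ → 2 unpaired.
So X has more unpaired electrons.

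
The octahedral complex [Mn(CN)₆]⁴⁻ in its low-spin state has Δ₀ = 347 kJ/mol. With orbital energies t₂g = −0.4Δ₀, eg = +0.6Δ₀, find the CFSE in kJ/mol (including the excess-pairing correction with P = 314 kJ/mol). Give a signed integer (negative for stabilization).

Each CN⁻ contributes -1; 6 × (-1) = -6. With overall charge -4, Mn is in the +2 oxidation state.
Mn²⁺: group 7, so d-count = 7 − 2 = 5.
Configuration: t₂g⁵ eg⁰.
CFSE(orbital) = 5×(-0.4Δ₀) + 0×(0.6Δ₀) = -2.0Δ₀; with Δ₀ = 347 kJ/mol that is -694 kJ/mol.
Pairing penalty: 2 pairs vs 0 in the high-spin reference → 2 extra × P = 628 kJ/mol.
Overall CFSE = -694 + 628 = -66 kJ/mol.

-66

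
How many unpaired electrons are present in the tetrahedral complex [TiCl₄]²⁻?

2

Each Cl⁻ contributes -1; 4 × (-1) = -4. With overall charge -2, Ti is in the +2 oxidation state.
Ti²⁺: group 4, so d-count = 4 − 2 = 2.
With tetrahedral geometry the complex is necessarily high-spin.
Configuration: e² t₂⁰, giving 2 unpaired electrons.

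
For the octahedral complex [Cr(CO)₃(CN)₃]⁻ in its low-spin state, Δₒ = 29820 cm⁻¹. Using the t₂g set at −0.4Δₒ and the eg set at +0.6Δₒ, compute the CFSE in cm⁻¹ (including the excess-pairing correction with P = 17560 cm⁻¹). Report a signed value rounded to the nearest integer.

Ligand charges: 3×(+0) from CO and 3×(-1) from CN⁻ sum to -3; with overall charge -1, Cr is +2.
Group 6 minus oxidation state +2 gives a d⁴ configuration for Cr²⁺.
Electron filling gives t₂g⁴ eg⁰.
Orbital CFSE = 4(-0.4) + 0(0.6) = -1.6Δₒ = -1.6 × 29820 = -47712 cm⁻¹.
Relative to high-spin t₂g³ eg¹ (0 paired), the low-spin configuration has 1 additional pair, contributing +1 × 17560 = +17560 cm⁻¹.
Overall CFSE = -47712 + 17560 = -30152 cm⁻¹.

-30152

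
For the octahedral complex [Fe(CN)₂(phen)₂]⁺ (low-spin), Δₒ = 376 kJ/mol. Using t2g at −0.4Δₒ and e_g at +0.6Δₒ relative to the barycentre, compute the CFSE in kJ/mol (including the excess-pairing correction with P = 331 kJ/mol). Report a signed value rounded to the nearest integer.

-90

Ligand charges: 2×(-1) from CN⁻ and 2×(+0) from phen sum to -2; with overall charge +1, Fe is +3.
Group 8 minus oxidation state +3 gives a d⁵ configuration for Fe³⁺.
Electron filling gives t2g^5 e_g^0.
CFSE(orbital) = 5×(-0.4Δₒ) + 0×(0.6Δₒ) = -2.0Δₒ; with Δₒ = 376 kJ/mol that is -752 kJ/mol.
Relative to high-spin t2g^3 e_g^2 (0 paired), the low-spin configuration has 2 additional pairs, contributing +2 × 331 = +662 kJ/mol.
Combining: -752 + 662 = -90 kJ/mol.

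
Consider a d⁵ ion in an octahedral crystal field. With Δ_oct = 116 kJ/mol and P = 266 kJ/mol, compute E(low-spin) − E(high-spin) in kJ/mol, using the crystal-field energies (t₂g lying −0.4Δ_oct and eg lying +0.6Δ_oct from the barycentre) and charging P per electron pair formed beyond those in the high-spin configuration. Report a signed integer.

300

High-spin d⁵ fills as t₂g³ eg² with CFSE 3(−0.4) + 2(+0.6) = 0.0Δ_oct = 0 kJ/mol.
Low-spin t₂g⁵ eg⁰ gives -2.0Δ_oct = -232 kJ/mol, but forming 2 extra pairs costs 2P = 532 kJ/mol, so E(LS) = -232 + 532 = 300 kJ/mol.
The difference is 300 − (0) = 300 kJ/mol, so high-spin lies lower.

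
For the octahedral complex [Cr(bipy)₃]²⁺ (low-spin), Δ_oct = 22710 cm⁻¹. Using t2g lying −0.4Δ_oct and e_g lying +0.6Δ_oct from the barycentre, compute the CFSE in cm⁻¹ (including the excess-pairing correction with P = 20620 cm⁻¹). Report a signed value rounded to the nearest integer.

-15716

bipy is neutral, so the +2 overall charge sits on Cr: oxidation state +2.
Cr sits in group 6; removing 2 electrons leaves Cr²⁺ with 6 − 2 = 4 d electrons.
Electron filling gives t2g^4 e_g^0.
Orbital CFSE = 4(-0.4) + 0(0.6) = -1.6Δ_oct = -1.6 × 22710 = -36336 cm⁻¹.
Pairing penalty: 1 pair vs 0 in the high-spin reference → 1 extra × P = 20620 cm⁻¹.
Combining: -36336 + 20620 = -15716 cm⁻¹.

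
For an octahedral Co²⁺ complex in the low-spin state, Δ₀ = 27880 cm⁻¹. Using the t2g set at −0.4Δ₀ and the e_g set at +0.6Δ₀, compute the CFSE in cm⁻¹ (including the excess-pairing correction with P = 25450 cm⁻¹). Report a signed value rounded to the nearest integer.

Co²⁺: group 9, so d-count = 9 − 2 = 7.
Electron filling gives t2g^6 e_g^1.
CFSE(orbital) = 6×(-0.4Δ₀) + 1×(0.6Δ₀) = -1.8Δ₀; with Δ₀ = 27880 cm⁻¹ that is -50184 cm⁻¹.
High-spin d⁷ would be t2g^5 e_g^2 with 2 pairs; low-spin has 3, so 1 excess pair costs +1P = +25450 cm⁻¹.
Net CFSE = -50184 + 25450 = -24734 cm⁻¹.

-24734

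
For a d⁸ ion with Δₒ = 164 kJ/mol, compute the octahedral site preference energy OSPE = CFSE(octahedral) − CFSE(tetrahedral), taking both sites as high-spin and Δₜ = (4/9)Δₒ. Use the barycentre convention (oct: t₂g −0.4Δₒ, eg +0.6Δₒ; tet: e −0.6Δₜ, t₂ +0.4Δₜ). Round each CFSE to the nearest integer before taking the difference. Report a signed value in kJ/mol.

Octahedral (high-spin): t₂g⁶ eg², CFSE = 6(−0.4) + 2(+0.6) = -1.2Δₒ = -1.2 × 164 = -197 kJ/mol.
Tetrahedral: e⁴ t₂⁴, CFSE = 4(−0.6) + 4(+0.4) = -0.8Δₜ = -0.8 × (4/9) × 164 = -58 kJ/mol.
Subtracting, OSPE = -197 − (-58) = -139 kJ/mol.

-139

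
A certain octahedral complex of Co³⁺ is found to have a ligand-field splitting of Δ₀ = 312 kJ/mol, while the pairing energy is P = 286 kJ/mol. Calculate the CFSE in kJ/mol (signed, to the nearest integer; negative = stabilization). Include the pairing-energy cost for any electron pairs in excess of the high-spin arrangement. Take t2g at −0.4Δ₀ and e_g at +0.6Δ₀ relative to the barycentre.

Co³⁺: group 9, so d-count = 9 − 3 = 6.
Since Δ₀ = 312 kJ/mol > P = 286 kJ/mol, the complex adopts the low-spin configuration.
Configuration: t2g^6 e_g^0.
Orbital CFSE = -2.4Δ₀ = -2.4 × 312 = -749 kJ/mol.
Excess pairs vs high-spin: 3 − 1 = 2; pairing cost = +572 kJ/mol.
Net CFSE = -749 + 572 = -177 kJ/mol.

-177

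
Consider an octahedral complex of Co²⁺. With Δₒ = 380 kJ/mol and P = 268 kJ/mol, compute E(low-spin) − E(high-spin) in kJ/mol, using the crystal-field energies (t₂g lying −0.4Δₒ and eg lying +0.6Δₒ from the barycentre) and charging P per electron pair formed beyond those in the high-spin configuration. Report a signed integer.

Co sits in group 9; removing 2 electrons leaves Co²⁺ with 9 − 2 = 7 d electrons.
High-spin d⁷ fills as t₂g⁵ eg² with CFSE 5(−0.4) + 2(+0.6) = -0.8Δₒ = -304 kJ/mol.
For low-spin the configuration is t₂g⁶ eg¹: orbital energy -1.8 × 380 = -684 kJ/mol, and 1 additional pair relative to high-spin adds 268 kJ/mol, giving -416 kJ/mol.
The difference is -416 − (-304) = -112 kJ/mol, so low-spin lies lower.

-112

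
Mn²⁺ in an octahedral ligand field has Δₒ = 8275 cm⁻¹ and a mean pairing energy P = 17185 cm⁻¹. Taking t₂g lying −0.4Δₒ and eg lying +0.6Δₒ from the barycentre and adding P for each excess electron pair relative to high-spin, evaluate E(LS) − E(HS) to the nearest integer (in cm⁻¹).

17820

Mn sits in group 7; removing 2 electrons leaves Mn²⁺ with 7 − 2 = 5 d electrons.
High-spin: t₂g³ eg², CFSE = 0.0Δₒ = 0 cm⁻¹.
Low-spin t₂g⁵ eg⁰ gives -2.0Δₒ = -16550 cm⁻¹, but forming 2 extra pairs costs 2P = 34370 cm⁻¹, so E(LS) = -16550 + 34370 = 17820 cm⁻¹.
The difference is 17820 − (0) = 17820 cm⁻¹, so high-spin lies lower.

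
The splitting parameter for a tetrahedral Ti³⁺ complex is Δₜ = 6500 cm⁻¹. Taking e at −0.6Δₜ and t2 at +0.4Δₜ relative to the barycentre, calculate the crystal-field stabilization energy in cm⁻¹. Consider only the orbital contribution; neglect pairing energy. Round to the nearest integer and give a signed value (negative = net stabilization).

-3900

Ti³⁺: group 4, so d-count = 4 − 3 = 1.
With tetrahedral geometry the complex is necessarily high-spin.
Configuration: e^1 t2^0.
CFSE(orbital) = 1×(-0.6Δₜ) + 0×(0.4Δₜ) = -0.6Δₜ; with Δₜ = 6500 cm⁻¹ that is -3900 cm⁻¹.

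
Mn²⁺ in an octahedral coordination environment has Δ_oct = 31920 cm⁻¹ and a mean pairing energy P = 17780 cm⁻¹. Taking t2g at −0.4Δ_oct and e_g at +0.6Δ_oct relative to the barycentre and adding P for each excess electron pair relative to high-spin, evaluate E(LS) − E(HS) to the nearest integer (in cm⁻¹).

Mn is in group 7, so Mn²⁺ is d⁵ (7 − 2 = 5).
In the high-spin limit (t2g^3 e_g^2) the orbital term is 0.0Δ_oct = 0 cm⁻¹, with no excess pairing.
Low-spin: t2g^5 e_g^0, orbital CFSE = -2.0Δ_oct = -63840 cm⁻¹; plus 2 excess pairs × P = +35560 cm⁻¹; total -28280 cm⁻¹.
Thus E(LS) − E(HS) = -28280 cm⁻¹.

-28280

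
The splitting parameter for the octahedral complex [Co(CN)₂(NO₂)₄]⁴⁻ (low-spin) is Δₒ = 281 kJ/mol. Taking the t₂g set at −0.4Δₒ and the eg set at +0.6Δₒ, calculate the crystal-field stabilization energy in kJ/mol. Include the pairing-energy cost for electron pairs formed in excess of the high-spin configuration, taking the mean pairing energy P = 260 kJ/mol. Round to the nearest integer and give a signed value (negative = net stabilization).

Ligand charges: 2×(-1) from CN⁻ and 4×(-1) from NO₂⁻ sum to -6; with overall charge -4, Co is +2.
Co sits in group 9; removing 2 electrons leaves Co²⁺ with 9 − 2 = 7 d electrons.
Electron filling gives t₂g⁶ eg¹.
CFSE(orbital) = 6×(-0.4Δₒ) + 1×(0.6Δₒ) = -1.8Δₒ; with Δₒ = 281 kJ/mol that is -506 kJ/mol.
High-spin d⁷ would be t₂g⁵ eg² with 2 pairs; low-spin has 3, so 1 excess pair costs +1P = +260 kJ/mol.
Combining: -506 + 260 = -246 kJ/mol.

-246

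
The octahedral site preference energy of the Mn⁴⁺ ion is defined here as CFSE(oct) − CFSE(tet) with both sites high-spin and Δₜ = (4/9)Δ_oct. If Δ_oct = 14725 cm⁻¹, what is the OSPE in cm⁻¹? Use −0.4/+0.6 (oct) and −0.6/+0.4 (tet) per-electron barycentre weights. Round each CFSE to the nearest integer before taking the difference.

Mn sits in group 7; removing 4 electrons leaves Mn⁴⁺ with 7 − 4 = 3 d electrons.
Octahedral (high-spin): t₂g³ eg⁰, CFSE = 3(−0.4) + 0(+0.6) = -1.2Δ_oct = -1.2 × 14725 = -17670 cm⁻¹.
In a tetrahedral site the filling is e² t₂¹: CFSE(tet) = -0.8Δₜ = -0.8 × (4/9)(14725) = -5236 cm⁻¹.
Subtracting, OSPE = -17670 − (-5236) = -12434 cm⁻¹.

-12434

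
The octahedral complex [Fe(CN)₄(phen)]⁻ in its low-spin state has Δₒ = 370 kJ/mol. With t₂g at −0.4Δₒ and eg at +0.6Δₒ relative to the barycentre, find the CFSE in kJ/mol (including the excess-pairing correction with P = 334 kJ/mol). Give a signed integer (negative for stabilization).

-72

Ligand charges: 4×(-1) from CN⁻ and 1×(+0) from phen sum to -4; with overall charge -1, Fe is +3.
Fe³⁺: group 8, so d-count = 8 − 3 = 5.
Electron filling gives t₂g⁵ eg⁰.
The orbital stabilization is -2.0Δₒ = -2.0 × 370 = -740 kJ/mol.
High-spin d⁵ would be t₂g³ eg² with 0 pairs; low-spin has 2, so 2 excess pairs cost +2P = +668 kJ/mol.
Combining: -740 + 668 = -72 kJ/mol.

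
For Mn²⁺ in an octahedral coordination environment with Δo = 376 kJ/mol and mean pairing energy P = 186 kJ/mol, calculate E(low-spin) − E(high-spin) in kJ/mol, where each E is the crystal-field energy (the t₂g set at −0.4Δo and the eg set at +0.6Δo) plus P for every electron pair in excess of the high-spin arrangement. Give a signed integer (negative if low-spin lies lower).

-380

Mn²⁺: group 7, so d-count = 7 − 2 = 5.
In the high-spin limit (t₂g³ eg²) the orbital term is 0.0Δo = 0 kJ/mol, with no excess pairing.
Low-spin t₂g⁵ eg⁰ gives -2.0Δo = -752 kJ/mol, but forming 2 extra pairs costs 2P = 372 kJ/mol, so E(LS) = -752 + 372 = -380 kJ/mol.
The difference is -380 − (0) = -380 kJ/mol, so low-spin lies lower.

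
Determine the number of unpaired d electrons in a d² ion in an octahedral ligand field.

Configuration: t2g^2 e_g^0, giving 2 unpaired electrons.

2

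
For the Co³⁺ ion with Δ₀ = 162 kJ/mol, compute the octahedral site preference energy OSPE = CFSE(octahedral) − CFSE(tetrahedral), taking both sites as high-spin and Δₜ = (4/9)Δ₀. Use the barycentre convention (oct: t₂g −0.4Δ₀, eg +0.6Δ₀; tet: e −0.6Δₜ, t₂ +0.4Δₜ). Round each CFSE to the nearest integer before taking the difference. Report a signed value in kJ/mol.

Co³⁺: group 9, so d-count = 9 − 3 = 6.
Octahedral high-spin t2g^4 e_g^2: CFSE = -0.4 × 162 = -65 kJ/mol.
Tetrahedral: e^3 t2^3, CFSE = 3(−0.6) + 3(+0.4) = -0.6Δₜ = -0.6 × (4/9) × 162 = -43 kJ/mol.
Subtracting, OSPE = -65 − (-43) = -22 kJ/mol.

-22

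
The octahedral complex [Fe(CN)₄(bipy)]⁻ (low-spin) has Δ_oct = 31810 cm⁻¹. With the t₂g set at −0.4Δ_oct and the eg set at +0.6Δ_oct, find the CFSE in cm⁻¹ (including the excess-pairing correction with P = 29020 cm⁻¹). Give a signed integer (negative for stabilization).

Ligand charges: 4×(-1) from CN⁻ and 1×(+0) from bipy sum to -4; with overall charge -1, Fe is +3.
Fe³⁺: group 8, so d-count = 8 − 3 = 5.
Configuration: t₂g⁵ eg⁰.
CFSE(orbital) = 5×(-0.4Δ_oct) + 0×(0.6Δ_oct) = -2.0Δ_oct; with Δ_oct = 31810 cm⁻¹ that is -63620 cm⁻¹.
Pairing penalty: 2 pairs vs 0 in the high-spin reference → 2 extra × P = 58040 cm⁻¹.
Combining: -63620 + 58040 = -5580 cm⁻¹.

-5580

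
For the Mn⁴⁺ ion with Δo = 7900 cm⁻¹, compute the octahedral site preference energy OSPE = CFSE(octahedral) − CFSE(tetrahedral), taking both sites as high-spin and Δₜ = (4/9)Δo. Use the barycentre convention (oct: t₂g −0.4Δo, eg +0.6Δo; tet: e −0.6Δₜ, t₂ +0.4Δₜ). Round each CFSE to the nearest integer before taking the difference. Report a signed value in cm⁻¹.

Mn⁴⁺: group 7, so d-count = 7 − 4 = 3.
In an octahedral site d³ (HS) is t2g^3 e_g^0, giving CFSE(oct) = -1.2Δo = -9480 cm⁻¹.
Tetrahedral e^2 t2^1 gives -0.8Δₜ = -0.8 × (4/9) × 7900 = -2809 cm⁻¹.
Subtracting, OSPE = -9480 − (-2809) = -6671 cm⁻¹.

-6671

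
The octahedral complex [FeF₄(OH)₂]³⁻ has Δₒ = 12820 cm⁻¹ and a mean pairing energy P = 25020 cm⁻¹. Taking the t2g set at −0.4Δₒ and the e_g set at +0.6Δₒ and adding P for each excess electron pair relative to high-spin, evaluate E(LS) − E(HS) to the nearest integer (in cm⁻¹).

24400

Ligand charges: 4×(-1) from F⁻ and 2×(-1) from OH⁻ sum to -6; with overall charge -3, Fe is +3.
Fe sits in group 8; removing 3 electrons leaves Fe³⁺ with 8 − 3 = 5 d electrons.
In the high-spin limit (t2g^3 e_g^2) the orbital term is 0.0Δₒ = 0 cm⁻¹, with no excess pairing.
Low-spin t2g^5 e_g^0 gives -2.0Δₒ = -25640 cm⁻¹, but forming 2 extra pairs costs 2P = 50040 cm⁻¹, so E(LS) = -25640 + 50040 = 24400 cm⁻¹.
The difference is 24400 − (0) = 24400 cm⁻¹, so high-spin lies lower.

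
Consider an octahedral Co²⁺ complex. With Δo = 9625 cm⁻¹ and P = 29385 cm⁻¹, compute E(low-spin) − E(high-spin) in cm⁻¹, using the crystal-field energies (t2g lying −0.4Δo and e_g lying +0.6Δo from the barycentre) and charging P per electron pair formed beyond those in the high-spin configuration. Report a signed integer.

Co sits in group 9; removing 2 electrons leaves Co²⁺ with 9 − 2 = 7 d electrons.
In the high-spin limit (t2g^5 e_g^2) the orbital term is -0.8Δo = -7700 cm⁻¹, with no excess pairing.
For low-spin the configuration is t2g^6 e_g^1: orbital energy -1.8 × 9625 = -17325 cm⁻¹, and 1 additional pair relative to high-spin adds 29385 cm⁻¹, giving 12060 cm⁻¹.
E(LS) − E(HS) = 12060 − (-7700) = 19760 cm⁻¹.

19760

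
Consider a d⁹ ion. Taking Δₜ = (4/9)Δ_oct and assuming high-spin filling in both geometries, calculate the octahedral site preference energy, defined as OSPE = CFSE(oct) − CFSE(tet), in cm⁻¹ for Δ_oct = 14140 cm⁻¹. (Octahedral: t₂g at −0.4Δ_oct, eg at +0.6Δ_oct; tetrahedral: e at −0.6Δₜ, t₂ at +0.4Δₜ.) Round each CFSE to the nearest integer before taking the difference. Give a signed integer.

In an octahedral site d⁹ (HS) is t₂g⁶ eg³, giving CFSE(oct) = -0.6Δ_oct = -8484 cm⁻¹.
In a tetrahedral site the filling is e⁴ t₂⁵: CFSE(tet) = -0.4Δₜ = -0.4 × (4/9)(14140) = -2514 cm⁻¹.
OSPE = -8484 − (-2514) = -5970 cm⁻¹.

-5970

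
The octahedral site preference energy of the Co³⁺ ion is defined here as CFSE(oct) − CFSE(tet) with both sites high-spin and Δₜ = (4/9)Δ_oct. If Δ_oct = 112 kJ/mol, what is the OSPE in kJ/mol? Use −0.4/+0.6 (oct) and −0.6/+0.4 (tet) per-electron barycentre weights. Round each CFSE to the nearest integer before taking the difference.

Co is in group 9, so Co³⁺ is d⁶ (9 − 3 = 6).
Octahedral (high-spin): t₂g⁴ eg², CFSE = 4(−0.4) + 2(+0.6) = -0.4Δ_oct = -0.4 × 112 = -45 kJ/mol.
Tetrahedral e³ t₂³ gives -0.6Δₜ = -0.6 × (4/9) × 112 = -30 kJ/mol.
OSPE = CFSE(oct) − CFSE(tet) = -45 − (-30) = -15 kJ/mol.

-15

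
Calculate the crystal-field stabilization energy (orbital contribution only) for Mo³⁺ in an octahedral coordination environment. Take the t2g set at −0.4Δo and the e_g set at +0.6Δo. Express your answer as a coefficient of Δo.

-1.2 Δo

Mo sits in group 6; removing 3 electrons leaves Mo³⁺ with 6 − 3 = 3 d electrons.
For octahedral d³ the high- and low-spin configurations coincide.
Configuration: t2g^3 e_g^0.
CFSE = 3(-0.4Δo) + 0(0.6Δo) = -1.2Δo + 0.0Δo = -1.2Δo.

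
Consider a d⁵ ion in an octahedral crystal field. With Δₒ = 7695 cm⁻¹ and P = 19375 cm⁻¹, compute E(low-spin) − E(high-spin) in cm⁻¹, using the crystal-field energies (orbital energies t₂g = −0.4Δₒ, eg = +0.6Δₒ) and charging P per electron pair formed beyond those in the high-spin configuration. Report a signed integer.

23360

In the high-spin limit (t₂g³ eg²) the orbital term is 0.0Δₒ = 0 cm⁻¹, with no excess pairing.
Low-spin t₂g⁵ eg⁰ gives -2.0Δₒ = -15390 cm⁻¹, but forming 2 extra pairs costs 2P = 38750 cm⁻¹, so E(LS) = -15390 + 38750 = 23360 cm⁻¹.
Thus E(LS) − E(HS) = 23360 cm⁻¹.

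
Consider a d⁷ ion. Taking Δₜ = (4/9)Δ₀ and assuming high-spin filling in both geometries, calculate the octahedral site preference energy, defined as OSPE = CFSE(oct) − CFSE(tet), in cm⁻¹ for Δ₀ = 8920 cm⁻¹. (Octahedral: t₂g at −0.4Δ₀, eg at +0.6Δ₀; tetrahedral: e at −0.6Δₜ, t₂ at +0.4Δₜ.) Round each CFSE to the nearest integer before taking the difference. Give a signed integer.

-2379

Octahedral high-spin t2g^5 e_g^2: CFSE = -0.8 × 8920 = -7136 cm⁻¹.
Tetrahedral e^4 t2^3 gives -1.2Δₜ = -1.2 × (4/9) × 8920 = -4757 cm⁻¹.
OSPE = -7136 − (-4757) = -2379 cm⁻¹.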